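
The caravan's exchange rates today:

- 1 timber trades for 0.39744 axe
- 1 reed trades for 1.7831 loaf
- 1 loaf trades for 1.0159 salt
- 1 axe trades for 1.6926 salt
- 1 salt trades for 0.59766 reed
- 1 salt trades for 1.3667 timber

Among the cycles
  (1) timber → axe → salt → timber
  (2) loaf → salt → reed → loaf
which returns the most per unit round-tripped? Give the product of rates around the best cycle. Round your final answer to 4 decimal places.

(1) 0.39744 × 1.6926 × 1.3667 = 0.91939
(2) 1.0159 × 0.59766 × 1.7831 = 1.08263
Highest is cycle (2) at 1.0826 (>1, arbitrage).

1.0826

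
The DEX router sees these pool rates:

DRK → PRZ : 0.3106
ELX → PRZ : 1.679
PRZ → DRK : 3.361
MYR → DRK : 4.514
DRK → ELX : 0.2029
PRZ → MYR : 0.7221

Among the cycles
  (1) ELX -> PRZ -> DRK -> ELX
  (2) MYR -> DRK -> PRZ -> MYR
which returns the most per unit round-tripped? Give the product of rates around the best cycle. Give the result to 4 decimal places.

1.1450

(1) 1.679 × 3.361 × 0.2029 = 1.14499
(2) 4.514 × 0.3106 × 0.7221 = 1.01242
Highest is cycle (1) at 1.1450 (>1, arbitrage).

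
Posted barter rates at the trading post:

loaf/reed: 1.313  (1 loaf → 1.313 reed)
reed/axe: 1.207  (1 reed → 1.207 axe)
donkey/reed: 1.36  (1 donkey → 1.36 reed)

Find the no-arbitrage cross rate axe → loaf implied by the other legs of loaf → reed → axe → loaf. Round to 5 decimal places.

0.63100

Known legs of the cycle: 1.313 × 1.207 = 1.584791
For no arbitrage the full-cycle product must be 1, so the missing rate is 1 / 1.584791 ≈ 0.6309980.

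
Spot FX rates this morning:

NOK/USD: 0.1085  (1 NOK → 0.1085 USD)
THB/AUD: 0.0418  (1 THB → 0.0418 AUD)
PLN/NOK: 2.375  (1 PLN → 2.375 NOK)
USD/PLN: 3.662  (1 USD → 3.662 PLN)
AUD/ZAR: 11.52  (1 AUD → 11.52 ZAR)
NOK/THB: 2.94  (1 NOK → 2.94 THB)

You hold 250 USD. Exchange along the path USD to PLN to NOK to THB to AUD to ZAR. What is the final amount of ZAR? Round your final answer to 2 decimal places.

250 USD × 3.662 = 915.5 PLN
915.5 PLN × 2.375 = 2174.3125 NOK
2174.3125 NOK × 2.94 = 6392.47875 THB
6392.47875 THB × 0.0418 = 267.20561175 AUD
267.20561175 AUD × 11.52 = 3078.20864736 ZAR

3078.21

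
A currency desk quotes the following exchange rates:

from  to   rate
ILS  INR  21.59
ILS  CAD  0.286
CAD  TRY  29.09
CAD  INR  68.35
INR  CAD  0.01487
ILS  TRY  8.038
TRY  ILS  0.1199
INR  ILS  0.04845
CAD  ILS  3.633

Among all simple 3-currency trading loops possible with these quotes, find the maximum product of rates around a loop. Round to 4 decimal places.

1.1664

INR→CAD→ILS→INR: 0.01487 × 3.633 × 21.59 = 1.16635
ILS→CAD→TRY→ILS: 0.286 × 29.09 × 0.1199 = 0.99754
INR→ILS→CAD→INR: 0.04845 × 0.286 × 68.35 = 0.94711
Maximum is INR→CAD→ILS→INR at 1.1664; arbitrage exists.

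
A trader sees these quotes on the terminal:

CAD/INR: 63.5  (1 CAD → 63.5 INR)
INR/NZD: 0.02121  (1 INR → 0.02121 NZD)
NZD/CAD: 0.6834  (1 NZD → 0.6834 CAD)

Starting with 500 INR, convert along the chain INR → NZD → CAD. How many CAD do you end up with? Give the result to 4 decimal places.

7.2475

500 INR × 0.02121 = 10.605 NZD
10.605 NZD × 0.6834 = 7.247457 CAD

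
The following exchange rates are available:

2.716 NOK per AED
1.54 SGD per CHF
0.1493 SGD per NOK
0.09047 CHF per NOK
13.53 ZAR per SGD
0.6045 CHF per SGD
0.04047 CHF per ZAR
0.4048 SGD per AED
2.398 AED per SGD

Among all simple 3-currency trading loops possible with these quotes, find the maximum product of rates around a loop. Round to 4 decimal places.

0.9724

NOK→SGD→AED→NOK: 0.1493 × 2.398 × 2.716 = 0.97239
CHF→SGD→ZAR→CHF: 1.54 × 13.53 × 0.04047 = 0.84324
Maximum is NOK→SGD→AED→NOK at 0.9724; no arbitrage — every cycle loses value.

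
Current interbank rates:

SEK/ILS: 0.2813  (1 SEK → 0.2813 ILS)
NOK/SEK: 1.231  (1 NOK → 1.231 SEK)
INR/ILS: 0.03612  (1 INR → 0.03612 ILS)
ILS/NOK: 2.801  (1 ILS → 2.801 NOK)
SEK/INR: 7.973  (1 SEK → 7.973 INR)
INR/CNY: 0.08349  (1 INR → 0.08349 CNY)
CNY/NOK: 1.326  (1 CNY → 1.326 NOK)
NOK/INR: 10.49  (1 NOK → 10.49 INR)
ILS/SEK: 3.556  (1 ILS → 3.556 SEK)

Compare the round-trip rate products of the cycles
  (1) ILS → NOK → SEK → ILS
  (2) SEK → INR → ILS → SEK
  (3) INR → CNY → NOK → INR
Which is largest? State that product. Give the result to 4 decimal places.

(1) 2.801 × 1.231 × 0.2813 = 0.96993
(2) 7.973 × 0.03612 × 3.556 = 1.02407
(3) 0.08349 × 1.326 × 10.49 = 1.16132
Highest is cycle (3) at 1.1613 (>1, arbitrage).

1.1613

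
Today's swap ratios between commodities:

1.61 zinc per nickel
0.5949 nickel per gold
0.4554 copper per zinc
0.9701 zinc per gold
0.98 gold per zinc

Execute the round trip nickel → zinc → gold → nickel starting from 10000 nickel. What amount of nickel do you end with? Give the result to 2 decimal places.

9386.33

10000 nickel × 1.61 = 16100 zinc
16100 zinc × 0.98 = 15778 gold
15778 gold × 0.5949 = 9386.3322 nickel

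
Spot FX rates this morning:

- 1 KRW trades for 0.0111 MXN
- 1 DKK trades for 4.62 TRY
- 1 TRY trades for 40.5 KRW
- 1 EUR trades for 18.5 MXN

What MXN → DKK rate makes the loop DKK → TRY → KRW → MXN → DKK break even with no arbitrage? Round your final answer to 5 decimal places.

0.48148

Known legs of the cycle: 4.62 × 40.5 × 0.0111 = 2.076921
For no arbitrage the full-cycle product must be 1, so the missing rate is 1 / 2.076921 ≈ 0.4814820.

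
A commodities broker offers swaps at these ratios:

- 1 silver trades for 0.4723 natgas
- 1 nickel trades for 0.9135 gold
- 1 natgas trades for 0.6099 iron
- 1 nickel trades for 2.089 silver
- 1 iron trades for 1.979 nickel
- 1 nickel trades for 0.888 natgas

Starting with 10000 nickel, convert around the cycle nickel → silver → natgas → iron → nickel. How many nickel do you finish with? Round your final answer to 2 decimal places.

10000 nickel × 2.089 = 20890 silver
20890 silver × 0.4723 = 9866.347 natgas
9866.347 natgas × 0.6099 = 6017.4850353 iron
6017.4850353 iron × 1.979 = 11908.6028848587 nickel

11908.60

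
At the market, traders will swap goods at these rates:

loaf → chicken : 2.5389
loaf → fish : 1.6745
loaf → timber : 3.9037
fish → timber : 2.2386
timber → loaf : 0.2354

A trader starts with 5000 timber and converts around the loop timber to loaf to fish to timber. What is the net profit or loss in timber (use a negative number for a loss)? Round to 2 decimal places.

5000 timber × 0.2354 = 1177 loaf
1177 loaf × 1.6745 = 1970.8865 fish
1970.8865 fish × 2.2386 = 4412.0265189 timber
Net change: 4412.0265189 − 5000 = -587.9734811 timber

-587.97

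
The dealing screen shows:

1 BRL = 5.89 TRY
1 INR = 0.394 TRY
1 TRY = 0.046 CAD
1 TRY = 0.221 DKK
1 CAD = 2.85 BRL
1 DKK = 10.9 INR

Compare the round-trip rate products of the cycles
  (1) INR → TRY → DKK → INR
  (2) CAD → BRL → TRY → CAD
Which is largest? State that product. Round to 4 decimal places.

(1) 0.394 × 0.221 × 10.9 = 0.94911
(2) 2.85 × 5.89 × 0.046 = 0.77218
Highest is cycle (1) at 0.9491 (≤1, no arbitrage).

0.9491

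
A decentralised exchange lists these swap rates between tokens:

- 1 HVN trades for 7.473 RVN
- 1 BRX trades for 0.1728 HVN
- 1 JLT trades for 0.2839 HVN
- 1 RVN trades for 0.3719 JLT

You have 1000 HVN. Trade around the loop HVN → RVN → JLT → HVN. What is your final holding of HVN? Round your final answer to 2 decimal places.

789.02

1000 HVN × 7.473 = 7473 RVN
7473 RVN × 0.3719 = 2779.2087 JLT
2779.2087 JLT × 0.2839 = 789.01734993 HVN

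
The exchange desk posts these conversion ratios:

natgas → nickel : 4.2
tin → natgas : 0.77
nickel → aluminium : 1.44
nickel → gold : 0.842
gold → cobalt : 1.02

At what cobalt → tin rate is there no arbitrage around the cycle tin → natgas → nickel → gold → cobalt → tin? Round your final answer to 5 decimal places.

Known legs of the cycle: 0.77 × 4.2 × 0.842 × 1.02 = 2.77748856
For no arbitrage the full-cycle product must be 1, so the missing rate is 1 / 2.77748856 ≈ 0.3600375.

0.36004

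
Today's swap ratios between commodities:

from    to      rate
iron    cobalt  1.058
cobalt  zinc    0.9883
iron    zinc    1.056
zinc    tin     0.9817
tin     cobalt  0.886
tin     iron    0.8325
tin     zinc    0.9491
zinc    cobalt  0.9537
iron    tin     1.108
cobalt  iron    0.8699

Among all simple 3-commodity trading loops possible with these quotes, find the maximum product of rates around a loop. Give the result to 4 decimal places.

0.8761

zinc→cobalt→iron→zinc: 0.9537 × 0.8699 × 1.056 = 0.87608
zinc→tin→iron→zinc: 0.9817 × 0.8325 × 1.056 = 0.86303
zinc→tin→cobalt→zinc: 0.9817 × 0.886 × 0.9883 = 0.85961
cobalt→iron→tin→cobalt: 0.8699 × 1.108 × 0.886 = 0.85397
Maximum is zinc→cobalt→iron→zinc at 0.8761; no arbitrage — every cycle loses value.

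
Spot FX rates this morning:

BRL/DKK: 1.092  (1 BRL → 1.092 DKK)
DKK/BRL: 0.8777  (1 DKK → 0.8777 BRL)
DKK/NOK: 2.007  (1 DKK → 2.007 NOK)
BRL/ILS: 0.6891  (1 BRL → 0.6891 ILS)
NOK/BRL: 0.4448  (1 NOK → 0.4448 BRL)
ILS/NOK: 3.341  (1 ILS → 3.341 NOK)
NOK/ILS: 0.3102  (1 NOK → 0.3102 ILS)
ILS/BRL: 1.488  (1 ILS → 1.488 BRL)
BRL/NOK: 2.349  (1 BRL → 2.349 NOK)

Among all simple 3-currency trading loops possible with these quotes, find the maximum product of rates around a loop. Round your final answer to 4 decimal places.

1.0842

NOK→ILS→BRL→NOK: 0.3102 × 1.488 × 2.349 = 1.08425
NOK→BRL→ILS→NOK: 0.4448 × 0.6891 × 3.341 = 1.02406
NOK→BRL→DKK→NOK: 0.4448 × 1.092 × 2.007 = 0.97484
Maximum is NOK→ILS→BRL→NOK at 1.0842; arbitrage exists.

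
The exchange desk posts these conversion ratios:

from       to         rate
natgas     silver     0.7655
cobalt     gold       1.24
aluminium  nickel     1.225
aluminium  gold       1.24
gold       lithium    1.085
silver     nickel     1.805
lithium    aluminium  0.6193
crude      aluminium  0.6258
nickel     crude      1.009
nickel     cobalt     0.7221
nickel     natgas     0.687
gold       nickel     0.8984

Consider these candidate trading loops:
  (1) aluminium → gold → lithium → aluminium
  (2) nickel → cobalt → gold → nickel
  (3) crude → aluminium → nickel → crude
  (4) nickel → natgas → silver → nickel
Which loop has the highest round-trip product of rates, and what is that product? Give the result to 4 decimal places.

(1) 1.24 × 1.085 × 0.6193 = 0.83321
(2) 0.7221 × 1.24 × 0.8984 = 0.80443
(3) 0.6258 × 1.225 × 1.009 = 0.77350
(4) 0.687 × 0.7655 × 1.805 = 0.94925
Highest is cycle (4) at 0.9492 (≤1, no arbitrage).

0.9492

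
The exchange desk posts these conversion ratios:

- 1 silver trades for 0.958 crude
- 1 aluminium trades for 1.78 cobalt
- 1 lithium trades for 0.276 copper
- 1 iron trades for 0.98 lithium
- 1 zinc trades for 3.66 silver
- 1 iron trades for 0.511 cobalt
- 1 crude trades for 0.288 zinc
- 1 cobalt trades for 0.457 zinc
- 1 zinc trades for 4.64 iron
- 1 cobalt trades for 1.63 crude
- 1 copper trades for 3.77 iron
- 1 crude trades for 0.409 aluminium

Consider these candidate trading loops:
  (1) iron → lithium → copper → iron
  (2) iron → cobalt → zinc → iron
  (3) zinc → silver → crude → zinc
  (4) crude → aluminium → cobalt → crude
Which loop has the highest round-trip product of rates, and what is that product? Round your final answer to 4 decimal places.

1.1867

(1) 0.98 × 0.276 × 3.77 = 1.01971
(2) 0.511 × 0.457 × 4.64 = 1.08357
(3) 3.66 × 0.958 × 0.288 = 1.00981
(4) 0.409 × 1.78 × 1.63 = 1.18667
Highest is cycle (4) at 1.1867 (>1, arbitrage).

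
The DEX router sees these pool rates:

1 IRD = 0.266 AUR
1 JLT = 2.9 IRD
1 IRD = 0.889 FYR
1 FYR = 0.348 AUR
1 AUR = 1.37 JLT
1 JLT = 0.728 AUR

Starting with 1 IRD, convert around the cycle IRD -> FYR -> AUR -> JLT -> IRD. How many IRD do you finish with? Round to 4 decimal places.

1 IRD × 0.889 = 0.889 FYR
0.889 FYR × 0.348 = 0.309372 AUR
0.309372 AUR × 1.37 = 0.42383964 JLT
0.42383964 JLT × 2.9 = 1.229134956 IRD

1.2291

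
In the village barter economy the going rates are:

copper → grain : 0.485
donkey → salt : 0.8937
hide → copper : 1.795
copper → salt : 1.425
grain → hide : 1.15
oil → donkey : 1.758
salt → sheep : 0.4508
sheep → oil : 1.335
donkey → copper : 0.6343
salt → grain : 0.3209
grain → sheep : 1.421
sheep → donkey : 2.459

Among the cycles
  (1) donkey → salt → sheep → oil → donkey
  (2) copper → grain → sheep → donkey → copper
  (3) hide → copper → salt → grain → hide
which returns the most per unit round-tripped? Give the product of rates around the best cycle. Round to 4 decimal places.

(1) 0.8937 × 0.4508 × 1.335 × 1.758 = 0.94553
(2) 0.485 × 1.421 × 2.459 × 0.6343 = 1.07495
(3) 1.795 × 1.425 × 0.3209 × 1.15 = 0.94395
Highest is cycle (2) at 1.0750 (>1, arbitrage).

1.0750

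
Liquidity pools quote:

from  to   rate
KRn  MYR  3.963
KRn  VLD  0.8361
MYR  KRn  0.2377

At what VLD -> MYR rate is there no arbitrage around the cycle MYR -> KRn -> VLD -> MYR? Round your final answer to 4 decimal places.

5.0317

Known legs of the cycle: 0.2377 × 0.8361 = 0.19874097
For no arbitrage the full-cycle product must be 1, so the missing rate is 1 / 0.19874097 ≈ 5.031675.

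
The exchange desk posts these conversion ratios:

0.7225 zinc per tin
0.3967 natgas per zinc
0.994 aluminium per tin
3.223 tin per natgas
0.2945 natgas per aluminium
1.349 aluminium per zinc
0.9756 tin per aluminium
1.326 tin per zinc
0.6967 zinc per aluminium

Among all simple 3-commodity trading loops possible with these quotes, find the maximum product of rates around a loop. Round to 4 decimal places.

0.9509

tin→zinc→aluminium→tin: 0.7225 × 1.349 × 0.9756 = 0.95087
natgas→tin→aluminium→natgas: 3.223 × 0.994 × 0.2945 = 0.94348
natgas→tin→zinc→natgas: 3.223 × 0.7225 × 0.3967 = 0.92376
tin→aluminium→zinc→tin: 0.994 × 0.6967 × 1.326 = 0.91828
Maximum is tin→zinc→aluminium→tin at 0.9509; no arbitrage — every cycle loses value.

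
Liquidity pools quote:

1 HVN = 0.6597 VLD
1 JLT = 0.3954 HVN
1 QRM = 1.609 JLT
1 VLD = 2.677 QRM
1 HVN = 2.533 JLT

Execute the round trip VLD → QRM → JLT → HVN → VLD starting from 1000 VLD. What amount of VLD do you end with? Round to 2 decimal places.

1123.54

1000 VLD × 2.677 = 2677 QRM
2677 QRM × 1.609 = 4307.293 JLT
4307.293 JLT × 0.3954 = 1703.1036522 HVN
1703.1036522 HVN × 0.6597 = 1123.53747935634 VLD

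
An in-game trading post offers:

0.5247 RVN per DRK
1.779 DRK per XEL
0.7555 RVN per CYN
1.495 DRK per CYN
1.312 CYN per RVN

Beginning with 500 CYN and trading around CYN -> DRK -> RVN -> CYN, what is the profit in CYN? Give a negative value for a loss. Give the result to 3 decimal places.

14.584

500 CYN × 1.495 = 747.5 DRK
747.5 DRK × 0.5247 = 392.21325 RVN
392.21325 RVN × 1.312 = 514.583784 CYN
Net change: 514.583784 − 500 = 14.583784 CYN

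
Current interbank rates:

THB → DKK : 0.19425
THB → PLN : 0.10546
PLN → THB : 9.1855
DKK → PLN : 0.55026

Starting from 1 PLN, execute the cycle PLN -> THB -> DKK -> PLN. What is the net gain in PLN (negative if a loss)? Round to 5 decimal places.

-0.01818

1 PLN × 9.1855 = 9.1855 THB
9.1855 THB × 0.19425 = 1.784283375 DKK
1.784283375 DKK × 0.55026 = 0.9818197699275 PLN
Net change: 0.9818197699275 − 1 = -0.0181802300725 PLN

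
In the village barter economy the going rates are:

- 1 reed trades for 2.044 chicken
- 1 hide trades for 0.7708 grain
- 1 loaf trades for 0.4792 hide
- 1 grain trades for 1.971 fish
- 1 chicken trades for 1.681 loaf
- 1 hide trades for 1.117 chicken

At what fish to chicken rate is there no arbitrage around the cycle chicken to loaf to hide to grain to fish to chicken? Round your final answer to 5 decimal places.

0.81712

Known legs of the cycle: 1.681 × 0.4792 × 0.7708 × 1.971 = 1.22380677488736
For no arbitrage the full-cycle product must be 1, so the missing rate is 1 / 1.22380677488736 ≈ 0.8171225.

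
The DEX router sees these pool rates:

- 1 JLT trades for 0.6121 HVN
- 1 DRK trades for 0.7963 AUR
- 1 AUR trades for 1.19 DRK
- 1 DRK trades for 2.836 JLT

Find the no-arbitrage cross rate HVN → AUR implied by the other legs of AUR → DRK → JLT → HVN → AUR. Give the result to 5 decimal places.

0.48409

Known legs of the cycle: 1.19 × 2.836 × 0.6121 = 2.065739564
For no arbitrage the full-cycle product must be 1, so the missing rate is 1 / 2.065739564 ≈ 0.4840881.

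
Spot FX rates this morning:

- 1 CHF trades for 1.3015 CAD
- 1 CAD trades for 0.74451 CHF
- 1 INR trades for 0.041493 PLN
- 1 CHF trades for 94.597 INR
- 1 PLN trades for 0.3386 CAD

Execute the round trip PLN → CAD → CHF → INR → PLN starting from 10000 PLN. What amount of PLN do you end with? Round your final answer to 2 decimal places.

9894.86

10000 PLN × 0.3386 = 3386 CAD
3386 CAD × 0.74451 = 2520.91086 CHF
2520.91086 CHF × 94.597 = 238470.60462342 INR
238470.60462342 INR × 0.041493 = 9894.86079763956606 PLN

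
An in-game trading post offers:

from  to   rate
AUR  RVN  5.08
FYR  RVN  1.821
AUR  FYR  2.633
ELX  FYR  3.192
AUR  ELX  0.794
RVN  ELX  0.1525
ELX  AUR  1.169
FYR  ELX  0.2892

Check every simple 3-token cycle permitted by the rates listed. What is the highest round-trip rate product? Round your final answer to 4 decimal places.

ELX→AUR→RVN→ELX: 1.169 × 5.08 × 0.1525 = 0.90562
ELX→AUR→FYR→ELX: 1.169 × 2.633 × 0.2892 = 0.89015
ELX→FYR→RVN→ELX: 3.192 × 1.821 × 0.1525 = 0.88643
Maximum is ELX→AUR→RVN→ELX at 0.9056; no arbitrage — every cycle loses value.

0.9056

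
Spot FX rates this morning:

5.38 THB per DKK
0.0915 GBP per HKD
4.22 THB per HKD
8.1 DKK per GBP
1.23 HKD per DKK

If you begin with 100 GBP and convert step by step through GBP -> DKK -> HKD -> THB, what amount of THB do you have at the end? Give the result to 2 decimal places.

100 GBP × 8.1 = 810 DKK
810 DKK × 1.23 = 996.3 HKD
996.3 HKD × 4.22 = 4204.386 THB

4204.39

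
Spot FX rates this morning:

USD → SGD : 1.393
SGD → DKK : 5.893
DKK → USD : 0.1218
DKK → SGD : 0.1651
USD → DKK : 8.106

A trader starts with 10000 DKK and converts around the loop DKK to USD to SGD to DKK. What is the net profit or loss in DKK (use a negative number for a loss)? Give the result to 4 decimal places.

-1.5001

10000 DKK × 0.1218 = 1218 USD
1218 USD × 1.393 = 1696.674 SGD
1696.674 SGD × 5.893 = 9998.499882 DKK
Net change: 9998.499882 − 10000 = -1.500118 DKK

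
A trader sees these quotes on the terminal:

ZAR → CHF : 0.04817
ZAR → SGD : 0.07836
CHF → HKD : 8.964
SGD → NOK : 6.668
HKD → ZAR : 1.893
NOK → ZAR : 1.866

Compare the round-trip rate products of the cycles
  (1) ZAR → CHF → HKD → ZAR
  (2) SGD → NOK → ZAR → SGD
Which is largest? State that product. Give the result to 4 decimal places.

(1) 0.04817 × 8.964 × 1.893 = 0.81739
(2) 6.668 × 1.866 × 0.07836 = 0.97499
Highest is cycle (2) at 0.9750 (≤1, no arbitrage).

0.9750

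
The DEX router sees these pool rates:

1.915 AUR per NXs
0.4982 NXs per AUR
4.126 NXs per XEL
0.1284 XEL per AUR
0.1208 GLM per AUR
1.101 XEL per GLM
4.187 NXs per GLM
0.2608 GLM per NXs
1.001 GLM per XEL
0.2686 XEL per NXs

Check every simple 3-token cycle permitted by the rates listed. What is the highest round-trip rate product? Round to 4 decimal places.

1.1847

XEL→NXs→GLM→XEL: 4.126 × 0.2608 × 1.101 = 1.18474
XEL→GLM→NXs→XEL: 1.001 × 4.187 × 0.2686 = 1.12575
XEL→NXs→AUR→XEL: 4.126 × 1.915 × 0.1284 = 1.01453
NXs→AUR→GLM→NXs: 1.915 × 0.1208 × 4.187 = 0.96859
Maximum is XEL→NXs→GLM→XEL at 1.1847; arbitrage exists.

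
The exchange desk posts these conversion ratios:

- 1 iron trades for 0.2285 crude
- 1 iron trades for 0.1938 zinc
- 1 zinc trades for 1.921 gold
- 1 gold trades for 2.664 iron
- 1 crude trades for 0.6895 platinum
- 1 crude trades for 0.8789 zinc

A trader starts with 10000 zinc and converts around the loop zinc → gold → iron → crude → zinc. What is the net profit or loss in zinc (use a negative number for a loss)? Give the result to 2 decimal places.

10000 zinc × 1.921 = 19210 gold
19210 gold × 2.664 = 51175.44 iron
51175.44 iron × 0.2285 = 11693.58804 crude
11693.58804 crude × 0.8789 = 10277.494528356 zinc
Net change: 10277.494528356 − 10000 = 277.494528356 zinc

277.49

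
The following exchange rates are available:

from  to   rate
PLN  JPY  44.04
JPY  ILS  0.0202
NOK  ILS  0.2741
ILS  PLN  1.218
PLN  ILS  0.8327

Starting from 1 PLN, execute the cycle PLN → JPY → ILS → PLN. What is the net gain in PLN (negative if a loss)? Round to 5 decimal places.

0.08354

1 PLN × 44.04 = 44.04 JPY
44.04 JPY × 0.0202 = 0.889608 ILS
0.889608 ILS × 1.218 = 1.083542544 PLN
Net change: 1.083542544 − 1 = 0.083542544 PLN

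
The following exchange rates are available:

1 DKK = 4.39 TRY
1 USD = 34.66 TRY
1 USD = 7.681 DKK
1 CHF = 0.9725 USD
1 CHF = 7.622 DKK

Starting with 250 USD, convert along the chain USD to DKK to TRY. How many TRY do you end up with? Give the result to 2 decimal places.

250 USD × 7.681 = 1920.25 DKK
1920.25 DKK × 4.39 = 8429.8975 TRY

8429.90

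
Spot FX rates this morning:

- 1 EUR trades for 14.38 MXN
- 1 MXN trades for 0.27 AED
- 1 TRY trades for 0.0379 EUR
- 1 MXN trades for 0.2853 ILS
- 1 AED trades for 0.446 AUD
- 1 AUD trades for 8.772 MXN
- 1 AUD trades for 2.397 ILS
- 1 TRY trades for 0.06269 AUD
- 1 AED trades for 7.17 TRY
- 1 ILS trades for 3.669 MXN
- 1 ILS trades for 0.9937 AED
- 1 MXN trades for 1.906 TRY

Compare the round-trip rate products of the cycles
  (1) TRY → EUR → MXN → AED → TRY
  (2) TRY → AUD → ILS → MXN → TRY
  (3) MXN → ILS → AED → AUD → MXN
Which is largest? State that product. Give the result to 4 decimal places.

(1) 0.0379 × 14.38 × 0.27 × 7.17 = 1.05507
(2) 0.06269 × 2.397 × 3.669 × 1.906 = 1.05084
(3) 0.2853 × 0.9937 × 0.446 × 8.772 = 1.10915
Highest is cycle (3) at 1.1092 (>1, arbitrage).

1.1092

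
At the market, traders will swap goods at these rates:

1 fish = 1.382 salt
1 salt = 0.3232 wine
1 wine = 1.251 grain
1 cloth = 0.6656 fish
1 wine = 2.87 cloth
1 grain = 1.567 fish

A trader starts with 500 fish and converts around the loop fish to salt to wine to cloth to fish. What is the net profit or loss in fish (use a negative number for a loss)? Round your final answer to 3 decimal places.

-73.377

500 fish × 1.382 = 691 salt
691 salt × 0.3232 = 223.3312 wine
223.3312 wine × 2.87 = 640.960544 cloth
640.960544 cloth × 0.6656 = 426.6233380864 fish
Net change: 426.6233380864 − 500 = -73.3766619136 fish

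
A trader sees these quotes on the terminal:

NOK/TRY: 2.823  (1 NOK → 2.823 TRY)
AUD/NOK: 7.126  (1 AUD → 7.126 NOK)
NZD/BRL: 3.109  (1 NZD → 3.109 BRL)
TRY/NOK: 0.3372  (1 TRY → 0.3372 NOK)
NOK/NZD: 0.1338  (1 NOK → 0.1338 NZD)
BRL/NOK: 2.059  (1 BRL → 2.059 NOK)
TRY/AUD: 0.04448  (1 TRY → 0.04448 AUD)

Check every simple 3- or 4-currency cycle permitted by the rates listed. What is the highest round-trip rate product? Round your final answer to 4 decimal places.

TRY→AUD→NOK→TRY: 0.04448 × 7.126 × 2.823 = 0.89479
BRL→NOK→NZD→BRL: 2.059 × 0.1338 × 3.109 = 0.85651
Maximum is TRY→AUD→NOK→TRY at 0.8948; no arbitrage — every cycle loses value.

0.8948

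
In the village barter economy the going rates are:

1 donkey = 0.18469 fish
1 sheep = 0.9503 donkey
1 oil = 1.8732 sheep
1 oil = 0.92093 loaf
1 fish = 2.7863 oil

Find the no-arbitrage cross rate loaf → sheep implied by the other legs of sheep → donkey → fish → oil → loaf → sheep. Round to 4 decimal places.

Known legs of the cycle: 0.9503 × 0.18469 × 2.7863 × 0.92093 = 0.450358751177533913
For no arbitrage the full-cycle product must be 1, so the missing rate is 1 / 0.450358751177533913 ≈ 2.220452.

2.2205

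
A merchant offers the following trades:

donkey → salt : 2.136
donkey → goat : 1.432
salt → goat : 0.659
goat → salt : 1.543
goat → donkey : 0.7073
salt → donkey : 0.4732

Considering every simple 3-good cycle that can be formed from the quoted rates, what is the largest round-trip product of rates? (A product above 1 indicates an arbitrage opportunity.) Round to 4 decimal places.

1.0456

donkey→goat→salt→donkey: 1.432 × 1.543 × 0.4732 = 1.04557
donkey→salt→goat→donkey: 2.136 × 0.659 × 0.7073 = 0.99561
Maximum is donkey→goat→salt→donkey at 1.0456; arbitrage exists.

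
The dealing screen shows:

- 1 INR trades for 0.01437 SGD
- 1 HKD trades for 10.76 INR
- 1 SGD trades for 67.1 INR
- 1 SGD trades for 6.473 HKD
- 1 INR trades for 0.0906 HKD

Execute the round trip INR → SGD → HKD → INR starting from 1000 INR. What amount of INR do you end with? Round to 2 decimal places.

1000 INR × 0.01437 = 14.37 SGD
14.37 SGD × 6.473 = 93.01701 HKD
93.01701 HKD × 10.76 = 1000.8630276 INR

1000.86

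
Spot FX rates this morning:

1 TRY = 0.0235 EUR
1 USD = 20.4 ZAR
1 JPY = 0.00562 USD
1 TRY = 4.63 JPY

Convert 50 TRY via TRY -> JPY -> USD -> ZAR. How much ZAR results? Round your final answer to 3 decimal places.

26.541

50 TRY × 4.63 = 231.5 JPY
231.5 JPY × 0.00562 = 1.30103 USD
1.30103 USD × 20.4 = 26.541012 ZAR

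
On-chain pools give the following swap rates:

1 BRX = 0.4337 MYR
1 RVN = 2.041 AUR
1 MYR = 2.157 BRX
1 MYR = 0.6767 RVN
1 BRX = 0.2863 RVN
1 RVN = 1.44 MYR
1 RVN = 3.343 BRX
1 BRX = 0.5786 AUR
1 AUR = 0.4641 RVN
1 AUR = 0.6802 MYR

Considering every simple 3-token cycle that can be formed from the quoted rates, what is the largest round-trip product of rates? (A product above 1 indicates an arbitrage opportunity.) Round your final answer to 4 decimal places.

0.9811

BRX→MYR→RVN→BRX: 0.4337 × 0.6767 × 3.343 = 0.98112
RVN→AUR→MYR→RVN: 2.041 × 0.6802 × 0.6767 = 0.93945
BRX→AUR→RVN→BRX: 0.5786 × 0.4641 × 3.343 = 0.89769
BRX→RVN→MYR→BRX: 0.2863 × 1.44 × 2.157 = 0.88927
BRX→AUR→MYR→BRX: 0.5786 × 0.6802 × 2.157 = 0.84892
Maximum is BRX→MYR→RVN→BRX at 0.9811; no arbitrage — every cycle loses value.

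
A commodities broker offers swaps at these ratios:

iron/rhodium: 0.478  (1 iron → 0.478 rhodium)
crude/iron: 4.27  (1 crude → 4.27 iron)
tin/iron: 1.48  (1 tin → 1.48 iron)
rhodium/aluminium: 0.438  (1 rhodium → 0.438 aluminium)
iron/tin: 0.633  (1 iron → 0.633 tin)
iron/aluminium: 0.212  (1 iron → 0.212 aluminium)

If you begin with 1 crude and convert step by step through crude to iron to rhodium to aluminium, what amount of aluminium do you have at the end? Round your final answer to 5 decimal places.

0.89398

1 crude × 4.27 = 4.27 iron
4.27 iron × 0.478 = 2.04106 rhodium
2.04106 rhodium × 0.438 = 0.89398428 aluminium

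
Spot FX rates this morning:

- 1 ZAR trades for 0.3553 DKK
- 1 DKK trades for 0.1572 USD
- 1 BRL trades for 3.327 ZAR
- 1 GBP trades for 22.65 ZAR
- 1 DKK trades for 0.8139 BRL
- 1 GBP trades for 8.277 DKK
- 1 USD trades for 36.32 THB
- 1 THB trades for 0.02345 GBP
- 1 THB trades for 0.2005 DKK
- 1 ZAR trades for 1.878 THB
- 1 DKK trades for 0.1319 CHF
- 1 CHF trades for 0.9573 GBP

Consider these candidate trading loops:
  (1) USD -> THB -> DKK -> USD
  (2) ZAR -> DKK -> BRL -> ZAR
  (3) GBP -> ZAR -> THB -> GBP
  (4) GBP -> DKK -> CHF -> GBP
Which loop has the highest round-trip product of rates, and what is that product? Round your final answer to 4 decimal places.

1.1448

(1) 36.32 × 0.2005 × 0.1572 = 1.14476
(2) 0.3553 × 0.8139 × 3.327 = 0.96210
(3) 22.65 × 1.878 × 0.02345 = 0.99749
(4) 8.277 × 0.1319 × 0.9573 = 1.04512
Highest is cycle (1) at 1.1448 (>1, arbitrage).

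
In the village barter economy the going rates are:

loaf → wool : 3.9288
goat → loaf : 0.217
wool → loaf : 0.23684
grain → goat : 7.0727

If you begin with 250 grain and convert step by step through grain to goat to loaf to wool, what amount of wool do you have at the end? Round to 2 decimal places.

250 grain × 7.0727 = 1768.175 goat
1768.175 goat × 0.217 = 383.693975 loaf
383.693975 loaf × 3.9288 = 1507.45688898 wool

1507.46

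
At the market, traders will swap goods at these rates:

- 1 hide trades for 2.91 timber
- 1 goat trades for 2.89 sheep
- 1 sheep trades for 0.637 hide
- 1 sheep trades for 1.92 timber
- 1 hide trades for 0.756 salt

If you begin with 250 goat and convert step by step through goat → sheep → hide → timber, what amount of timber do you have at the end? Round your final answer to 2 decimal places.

1339.28

250 goat × 2.89 = 722.5 sheep
722.5 sheep × 0.637 = 460.2325 hide
460.2325 hide × 2.91 = 1339.276575 timber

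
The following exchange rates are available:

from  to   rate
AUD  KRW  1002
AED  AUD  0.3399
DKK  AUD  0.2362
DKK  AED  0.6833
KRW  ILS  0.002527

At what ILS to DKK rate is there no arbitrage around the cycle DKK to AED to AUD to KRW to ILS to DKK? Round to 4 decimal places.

Known legs of the cycle: 0.6833 × 0.3399 × 1002 × 0.002527 = 0.58807883413818
For no arbitrage the full-cycle product must be 1, so the missing rate is 1 / 0.58807883413818 ≈ 1.700452.

1.7005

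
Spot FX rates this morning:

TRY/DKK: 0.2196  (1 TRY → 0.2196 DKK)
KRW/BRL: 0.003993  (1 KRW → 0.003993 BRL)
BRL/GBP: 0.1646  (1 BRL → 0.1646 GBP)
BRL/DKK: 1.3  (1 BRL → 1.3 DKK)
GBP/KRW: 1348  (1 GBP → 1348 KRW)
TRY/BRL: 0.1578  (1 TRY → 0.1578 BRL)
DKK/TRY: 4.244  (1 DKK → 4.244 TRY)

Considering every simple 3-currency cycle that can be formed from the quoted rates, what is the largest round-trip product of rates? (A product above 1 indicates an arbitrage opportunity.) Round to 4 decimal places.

0.8860

BRL→GBP→KRW→BRL: 0.1646 × 1348 × 0.003993 = 0.88597
BRL→DKK→TRY→BRL: 1.3 × 4.244 × 0.1578 = 0.87061
Maximum is BRL→GBP→KRW→BRL at 0.8860; no arbitrage — every cycle loses value.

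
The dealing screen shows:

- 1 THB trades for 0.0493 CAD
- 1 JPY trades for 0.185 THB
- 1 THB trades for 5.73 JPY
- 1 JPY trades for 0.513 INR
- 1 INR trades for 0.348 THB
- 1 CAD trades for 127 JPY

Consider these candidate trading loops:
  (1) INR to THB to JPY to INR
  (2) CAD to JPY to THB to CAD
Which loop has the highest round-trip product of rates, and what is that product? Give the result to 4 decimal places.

1.1583

(1) 0.348 × 5.73 × 0.513 = 1.02294
(2) 127 × 0.185 × 0.0493 = 1.15830
Highest is cycle (2) at 1.1583 (>1, arbitrage).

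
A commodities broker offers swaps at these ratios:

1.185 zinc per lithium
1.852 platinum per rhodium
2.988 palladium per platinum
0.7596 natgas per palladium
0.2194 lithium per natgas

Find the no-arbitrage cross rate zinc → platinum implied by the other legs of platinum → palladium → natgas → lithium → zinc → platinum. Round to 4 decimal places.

1.6946

Known legs of the cycle: 2.988 × 0.7596 × 0.2194 × 1.185 = 0.5900930814672
For no arbitrage the full-cycle product must be 1, so the missing rate is 1 / 0.5900930814672 ≈ 1.694648.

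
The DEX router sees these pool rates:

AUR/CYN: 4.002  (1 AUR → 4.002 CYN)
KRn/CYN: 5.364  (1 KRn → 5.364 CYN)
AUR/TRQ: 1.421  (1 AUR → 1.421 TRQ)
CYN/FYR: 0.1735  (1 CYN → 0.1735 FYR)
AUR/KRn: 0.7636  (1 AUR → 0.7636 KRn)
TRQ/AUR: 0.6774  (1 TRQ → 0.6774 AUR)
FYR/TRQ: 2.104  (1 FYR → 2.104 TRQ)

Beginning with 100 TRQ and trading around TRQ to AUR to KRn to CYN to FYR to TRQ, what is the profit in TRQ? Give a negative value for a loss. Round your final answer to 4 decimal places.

100 TRQ × 0.6774 = 67.74 AUR
67.74 AUR × 0.7636 = 51.726264 KRn
51.726264 KRn × 5.364 = 277.459680096 CYN
277.459680096 CYN × 0.1735 = 48.139254496656 FYR
48.139254496656 FYR × 2.104 = 101.284991460964224 TRQ
Net change: 101.284991460964224 − 100 = 1.284991460964224 TRQ

1.2850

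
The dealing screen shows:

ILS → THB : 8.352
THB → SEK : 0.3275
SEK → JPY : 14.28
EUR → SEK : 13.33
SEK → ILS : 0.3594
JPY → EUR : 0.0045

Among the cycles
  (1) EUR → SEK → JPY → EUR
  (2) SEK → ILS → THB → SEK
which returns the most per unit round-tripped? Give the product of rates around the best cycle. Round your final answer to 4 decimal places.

0.9831

(1) 13.33 × 14.28 × 0.0045 = 0.85659
(2) 0.3594 × 8.352 × 0.3275 = 0.98306
Highest is cycle (2) at 0.9831 (≤1, no arbitrage).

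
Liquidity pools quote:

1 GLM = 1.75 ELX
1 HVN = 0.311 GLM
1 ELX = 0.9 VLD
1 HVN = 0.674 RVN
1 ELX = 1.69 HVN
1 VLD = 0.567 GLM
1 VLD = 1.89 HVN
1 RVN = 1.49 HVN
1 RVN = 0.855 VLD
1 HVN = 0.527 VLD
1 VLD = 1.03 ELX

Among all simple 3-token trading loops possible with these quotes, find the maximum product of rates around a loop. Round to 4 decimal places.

1.0892

VLD→HVN→RVN→VLD: 1.89 × 0.674 × 0.855 = 1.08915
HVN→GLM→ELX→HVN: 0.311 × 1.75 × 1.69 = 0.91978
VLD→ELX→HVN→VLD: 1.03 × 1.69 × 0.527 = 0.91735
VLD→GLM→ELX→VLD: 0.567 × 1.75 × 0.9 = 0.89303
Maximum is VLD→HVN→RVN→VLD at 1.0892; arbitrage exists.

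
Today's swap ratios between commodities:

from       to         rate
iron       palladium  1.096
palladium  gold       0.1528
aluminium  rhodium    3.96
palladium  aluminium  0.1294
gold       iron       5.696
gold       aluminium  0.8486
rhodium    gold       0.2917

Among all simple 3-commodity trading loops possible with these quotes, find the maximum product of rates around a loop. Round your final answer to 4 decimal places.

0.9802

aluminium→rhodium→gold→aluminium: 3.96 × 0.2917 × 0.8486 = 0.98025
iron→palladium→gold→iron: 1.096 × 0.1528 × 5.696 = 0.95390
Maximum is aluminium→rhodium→gold→aluminium at 0.9802; no arbitrage — every cycle loses value.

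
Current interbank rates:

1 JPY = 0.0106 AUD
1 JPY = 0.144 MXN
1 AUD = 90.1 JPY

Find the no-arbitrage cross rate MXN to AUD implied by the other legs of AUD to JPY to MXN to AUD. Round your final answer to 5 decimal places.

Known legs of the cycle: 90.1 × 0.144 = 12.9744
For no arbitrage the full-cycle product must be 1, so the missing rate is 1 / 12.9744 ≈ 0.0770749.

0.07707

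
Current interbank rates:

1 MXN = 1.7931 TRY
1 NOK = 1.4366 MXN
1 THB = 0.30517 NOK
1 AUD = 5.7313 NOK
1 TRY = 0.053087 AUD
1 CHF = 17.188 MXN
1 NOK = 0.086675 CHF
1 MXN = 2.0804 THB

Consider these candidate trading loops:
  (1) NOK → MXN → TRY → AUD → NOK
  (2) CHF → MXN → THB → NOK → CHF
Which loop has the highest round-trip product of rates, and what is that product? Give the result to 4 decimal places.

(1) 1.4366 × 1.7931 × 0.053087 × 5.7313 = 0.78376
(2) 17.188 × 2.0804 × 0.30517 × 0.086675 = 0.94582
Highest is cycle (2) at 0.9458 (≤1, no arbitrage).

0.9458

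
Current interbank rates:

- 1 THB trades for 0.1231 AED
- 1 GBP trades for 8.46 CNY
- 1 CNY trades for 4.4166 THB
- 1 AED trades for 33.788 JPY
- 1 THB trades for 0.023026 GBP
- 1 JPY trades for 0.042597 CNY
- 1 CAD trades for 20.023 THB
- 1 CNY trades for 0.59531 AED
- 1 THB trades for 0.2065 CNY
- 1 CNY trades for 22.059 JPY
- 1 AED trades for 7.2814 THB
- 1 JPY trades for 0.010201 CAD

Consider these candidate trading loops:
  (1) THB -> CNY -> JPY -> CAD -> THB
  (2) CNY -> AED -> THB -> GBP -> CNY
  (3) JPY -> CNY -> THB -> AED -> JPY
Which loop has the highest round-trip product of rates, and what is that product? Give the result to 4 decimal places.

(1) 0.2065 × 22.059 × 0.010201 × 20.023 = 0.93042
(2) 0.59531 × 7.2814 × 0.023026 × 8.46 = 0.84440
(3) 0.042597 × 4.4166 × 0.1231 × 33.788 = 0.78251
Highest is cycle (1) at 0.9304 (≤1, no arbitrage).

0.9304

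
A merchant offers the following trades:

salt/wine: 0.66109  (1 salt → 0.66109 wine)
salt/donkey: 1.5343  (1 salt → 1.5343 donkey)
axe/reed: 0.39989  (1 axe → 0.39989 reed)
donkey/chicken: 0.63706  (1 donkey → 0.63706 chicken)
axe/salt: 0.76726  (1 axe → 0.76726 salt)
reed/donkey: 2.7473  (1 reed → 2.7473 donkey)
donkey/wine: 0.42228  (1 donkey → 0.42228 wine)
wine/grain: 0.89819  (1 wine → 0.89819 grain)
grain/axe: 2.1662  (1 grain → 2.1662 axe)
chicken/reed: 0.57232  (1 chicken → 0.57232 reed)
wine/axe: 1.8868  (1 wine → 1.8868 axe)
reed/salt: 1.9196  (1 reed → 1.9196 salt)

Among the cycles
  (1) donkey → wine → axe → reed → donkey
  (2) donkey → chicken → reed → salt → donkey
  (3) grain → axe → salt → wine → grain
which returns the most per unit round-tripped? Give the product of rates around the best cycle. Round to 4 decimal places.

1.0738

(1) 0.42228 × 1.8868 × 0.39989 × 2.7473 = 0.87533
(2) 0.63706 × 0.57232 × 1.9196 × 1.5343 = 1.07384
(3) 2.1662 × 0.76726 × 0.66109 × 0.89819 = 0.98689
Highest is cycle (2) at 1.0738 (>1, arbitrage).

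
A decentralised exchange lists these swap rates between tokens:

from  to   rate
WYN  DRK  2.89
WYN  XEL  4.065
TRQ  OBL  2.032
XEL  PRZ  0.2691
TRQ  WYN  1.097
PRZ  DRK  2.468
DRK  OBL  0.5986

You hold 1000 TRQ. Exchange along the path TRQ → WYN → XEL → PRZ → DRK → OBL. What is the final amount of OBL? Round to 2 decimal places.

1772.81

1000 TRQ × 1.097 = 1097 WYN
1097 WYN × 4.065 = 4459.305 XEL
4459.305 XEL × 0.2691 = 1199.9989755 PRZ
1199.9989755 PRZ × 2.468 = 2961.597471534 DRK
2961.597471534 DRK × 0.5986 = 1772.8122464602524 OBL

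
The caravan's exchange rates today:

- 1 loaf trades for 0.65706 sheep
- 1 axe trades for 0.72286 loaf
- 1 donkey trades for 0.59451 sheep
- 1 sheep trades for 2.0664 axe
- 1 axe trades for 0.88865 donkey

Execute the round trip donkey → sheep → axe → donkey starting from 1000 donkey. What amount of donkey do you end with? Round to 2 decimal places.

1091.70

1000 donkey × 0.59451 = 594.51 sheep
594.51 sheep × 2.0664 = 1228.495464 axe
1228.495464 axe × 0.88865 = 1091.7024940836 donkey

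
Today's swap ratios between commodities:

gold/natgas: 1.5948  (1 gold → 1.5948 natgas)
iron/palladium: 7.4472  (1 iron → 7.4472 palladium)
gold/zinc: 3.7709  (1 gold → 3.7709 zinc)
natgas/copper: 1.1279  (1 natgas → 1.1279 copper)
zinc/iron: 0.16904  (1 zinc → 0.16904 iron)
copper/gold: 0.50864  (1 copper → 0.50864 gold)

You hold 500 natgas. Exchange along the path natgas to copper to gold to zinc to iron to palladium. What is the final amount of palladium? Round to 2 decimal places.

500 natgas × 1.1279 = 563.95 copper
563.95 copper × 0.50864 = 286.847528 gold
286.847528 gold × 3.7709 = 1081.6733433352 zinc
1081.6733433352 zinc × 0.16904 = 182.846061957382208 iron
182.846061957382208 iron × 7.4472 = 1361.6911926090167794176 palladium

1361.69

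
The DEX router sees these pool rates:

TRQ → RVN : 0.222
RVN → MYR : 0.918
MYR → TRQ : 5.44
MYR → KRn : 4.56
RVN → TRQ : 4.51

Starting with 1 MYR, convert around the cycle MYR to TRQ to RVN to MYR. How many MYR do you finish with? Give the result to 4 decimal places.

1 MYR × 5.44 = 5.44 TRQ
5.44 TRQ × 0.222 = 1.20768 RVN
1.20768 RVN × 0.918 = 1.10865024 MYR

1.1087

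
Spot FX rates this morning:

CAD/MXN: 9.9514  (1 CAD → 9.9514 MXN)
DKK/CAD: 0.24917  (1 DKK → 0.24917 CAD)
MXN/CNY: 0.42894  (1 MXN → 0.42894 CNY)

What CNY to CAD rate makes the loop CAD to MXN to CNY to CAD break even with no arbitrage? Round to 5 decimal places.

Known legs of the cycle: 9.9514 × 0.42894 = 4.268553516
For no arbitrage the full-cycle product must be 1, so the missing rate is 1 / 4.268553516 ≈ 0.2342714.

0.23427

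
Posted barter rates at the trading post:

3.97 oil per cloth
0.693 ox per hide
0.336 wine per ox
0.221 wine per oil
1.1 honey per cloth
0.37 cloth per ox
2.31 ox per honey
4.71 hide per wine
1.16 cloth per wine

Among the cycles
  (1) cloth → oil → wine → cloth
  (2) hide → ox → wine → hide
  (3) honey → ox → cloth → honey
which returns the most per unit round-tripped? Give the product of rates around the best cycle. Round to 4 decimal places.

1.0967

(1) 3.97 × 0.221 × 1.16 = 1.01775
(2) 0.693 × 0.336 × 4.71 = 1.09671
(3) 2.31 × 0.37 × 1.1 = 0.94017
Highest is cycle (2) at 1.0967 (>1, arbitrage).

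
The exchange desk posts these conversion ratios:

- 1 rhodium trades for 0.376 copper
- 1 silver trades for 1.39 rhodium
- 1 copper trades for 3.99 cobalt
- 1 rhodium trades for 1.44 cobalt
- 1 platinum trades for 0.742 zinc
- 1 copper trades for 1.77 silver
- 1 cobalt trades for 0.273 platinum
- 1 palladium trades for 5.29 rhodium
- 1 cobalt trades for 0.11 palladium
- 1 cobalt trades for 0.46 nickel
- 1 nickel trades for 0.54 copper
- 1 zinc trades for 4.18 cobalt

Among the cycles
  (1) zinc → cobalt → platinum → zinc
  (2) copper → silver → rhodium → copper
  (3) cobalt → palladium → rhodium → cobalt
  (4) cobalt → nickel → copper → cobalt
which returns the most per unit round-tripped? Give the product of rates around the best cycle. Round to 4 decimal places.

(1) 4.18 × 0.273 × 0.742 = 0.84673
(2) 1.77 × 1.39 × 0.376 = 0.92507
(3) 0.11 × 5.29 × 1.44 = 0.83794
(4) 0.46 × 0.54 × 3.99 = 0.99112
Highest is cycle (4) at 0.9911 (≤1, no arbitrage).

0.9911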